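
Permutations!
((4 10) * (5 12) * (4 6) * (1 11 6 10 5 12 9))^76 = (12)(1 5 6)(4 11 9)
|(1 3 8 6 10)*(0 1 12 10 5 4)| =14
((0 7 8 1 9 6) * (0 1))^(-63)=((0 7 8)(1 9 6))^(-63)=(9)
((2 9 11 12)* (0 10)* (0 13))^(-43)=((0 10 13)(2 9 11 12))^(-43)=(0 13 10)(2 9 11 12)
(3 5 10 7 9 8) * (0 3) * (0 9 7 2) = [3, 1, 0, 5, 4, 10, 6, 7, 9, 8, 2] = (0 3 5 10 2)(8 9)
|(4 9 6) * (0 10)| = 6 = |(0 10)(4 9 6)|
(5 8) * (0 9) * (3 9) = (0 3 9)(5 8) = [3, 1, 2, 9, 4, 8, 6, 7, 5, 0]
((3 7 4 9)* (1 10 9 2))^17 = ((1 10 9 3 7 4 2))^17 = (1 3 2 9 4 10 7)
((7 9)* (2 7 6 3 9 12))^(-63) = (12)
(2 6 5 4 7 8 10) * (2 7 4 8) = (2 6 5 8 10 7) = [0, 1, 6, 3, 4, 8, 5, 2, 10, 9, 7]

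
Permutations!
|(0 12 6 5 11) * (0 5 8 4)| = 10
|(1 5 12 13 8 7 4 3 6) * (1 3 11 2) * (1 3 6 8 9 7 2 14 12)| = |(1 5)(2 3 8)(4 11 14 12 13 9 7)| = 42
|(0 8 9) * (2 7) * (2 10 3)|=|(0 8 9)(2 7 10 3)|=12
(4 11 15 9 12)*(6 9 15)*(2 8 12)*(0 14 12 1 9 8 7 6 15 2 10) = [14, 9, 7, 3, 11, 5, 8, 6, 1, 10, 0, 15, 4, 13, 12, 2] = (0 14 12 4 11 15 2 7 6 8 1 9 10)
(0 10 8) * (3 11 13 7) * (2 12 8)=(0 10 2 12 8)(3 11 13 7)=[10, 1, 12, 11, 4, 5, 6, 3, 0, 9, 2, 13, 8, 7]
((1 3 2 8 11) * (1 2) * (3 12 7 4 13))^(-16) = ((1 12 7 4 13 3)(2 8 11))^(-16) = (1 7 13)(2 11 8)(3 12 4)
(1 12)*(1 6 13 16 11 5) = (1 12 6 13 16 11 5) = [0, 12, 2, 3, 4, 1, 13, 7, 8, 9, 10, 5, 6, 16, 14, 15, 11]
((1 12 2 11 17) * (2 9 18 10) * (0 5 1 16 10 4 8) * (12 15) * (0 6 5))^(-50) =(1 18 5 9 6 12 8 15 4)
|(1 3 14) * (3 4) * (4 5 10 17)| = |(1 5 10 17 4 3 14)| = 7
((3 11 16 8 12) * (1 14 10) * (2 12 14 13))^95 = ((1 13 2 12 3 11 16 8 14 10))^95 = (1 11)(2 8)(3 10)(12 14)(13 16)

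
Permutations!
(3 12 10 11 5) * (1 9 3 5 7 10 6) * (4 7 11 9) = (1 4 7 10 9 3 12 6) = [0, 4, 2, 12, 7, 5, 1, 10, 8, 3, 9, 11, 6]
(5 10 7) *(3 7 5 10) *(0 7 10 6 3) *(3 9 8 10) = [7, 1, 2, 3, 4, 0, 9, 6, 10, 8, 5] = (0 7 6 9 8 10 5)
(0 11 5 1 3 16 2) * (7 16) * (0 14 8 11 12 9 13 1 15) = (0 12 9 13 1 3 7 16 2 14 8 11 5 15) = [12, 3, 14, 7, 4, 15, 6, 16, 11, 13, 10, 5, 9, 1, 8, 0, 2]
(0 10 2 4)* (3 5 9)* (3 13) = (0 10 2 4)(3 5 9 13) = [10, 1, 4, 5, 0, 9, 6, 7, 8, 13, 2, 11, 12, 3]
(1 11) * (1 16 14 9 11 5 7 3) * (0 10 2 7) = (0 10 2 7 3 1 5)(9 11 16 14) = [10, 5, 7, 1, 4, 0, 6, 3, 8, 11, 2, 16, 12, 13, 9, 15, 14]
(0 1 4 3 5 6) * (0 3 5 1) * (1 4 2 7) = (1 2 7)(3 4 5 6) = [0, 2, 7, 4, 5, 6, 3, 1]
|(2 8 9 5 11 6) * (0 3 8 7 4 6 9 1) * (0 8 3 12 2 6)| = |(0 12 2 7 4)(1 8)(5 11 9)| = 30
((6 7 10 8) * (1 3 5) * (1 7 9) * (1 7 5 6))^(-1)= ((1 3 6 9 7 10 8))^(-1)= (1 8 10 7 9 6 3)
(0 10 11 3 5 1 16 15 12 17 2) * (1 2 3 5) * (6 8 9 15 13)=[10, 16, 0, 1, 4, 2, 8, 7, 9, 15, 11, 5, 17, 6, 14, 12, 13, 3]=(0 10 11 5 2)(1 16 13 6 8 9 15 12 17 3)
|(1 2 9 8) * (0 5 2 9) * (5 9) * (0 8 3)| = 12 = |(0 9 3)(1 5 2 8)|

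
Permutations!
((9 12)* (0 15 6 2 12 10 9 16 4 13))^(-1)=(0 13 4 16 12 2 6 15)(9 10)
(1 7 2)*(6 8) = (1 7 2)(6 8) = [0, 7, 1, 3, 4, 5, 8, 2, 6]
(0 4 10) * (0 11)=(0 4 10 11)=[4, 1, 2, 3, 10, 5, 6, 7, 8, 9, 11, 0]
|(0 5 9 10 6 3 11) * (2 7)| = 14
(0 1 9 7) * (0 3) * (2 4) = (0 1 9 7 3)(2 4) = [1, 9, 4, 0, 2, 5, 6, 3, 8, 7]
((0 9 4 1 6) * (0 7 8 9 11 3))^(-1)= (0 3 11)(1 4 9 8 7 6)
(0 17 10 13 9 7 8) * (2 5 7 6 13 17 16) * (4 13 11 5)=(0 16 2 4 13 9 6 11 5 7 8)(10 17)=[16, 1, 4, 3, 13, 7, 11, 8, 0, 6, 17, 5, 12, 9, 14, 15, 2, 10]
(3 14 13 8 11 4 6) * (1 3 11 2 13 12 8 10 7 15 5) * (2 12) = (1 3 14 2 13 10 7 15 5)(4 6 11)(8 12) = [0, 3, 13, 14, 6, 1, 11, 15, 12, 9, 7, 4, 8, 10, 2, 5]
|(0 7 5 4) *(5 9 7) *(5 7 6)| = 6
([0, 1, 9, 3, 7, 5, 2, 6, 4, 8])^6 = [0, 1, 2, 3, 4, 5, 6, 7, 8, 9]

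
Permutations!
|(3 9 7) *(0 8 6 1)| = |(0 8 6 1)(3 9 7)| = 12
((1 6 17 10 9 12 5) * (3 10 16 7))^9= (1 5 12 9 10 3 7 16 17 6)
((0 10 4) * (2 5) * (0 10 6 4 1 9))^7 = (0 6 4 10 1 9)(2 5)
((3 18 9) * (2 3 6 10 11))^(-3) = ((2 3 18 9 6 10 11))^(-3) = (2 6 3 10 18 11 9)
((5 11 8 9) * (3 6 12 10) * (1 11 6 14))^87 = (1 10 5 11 3 6 8 14 12 9)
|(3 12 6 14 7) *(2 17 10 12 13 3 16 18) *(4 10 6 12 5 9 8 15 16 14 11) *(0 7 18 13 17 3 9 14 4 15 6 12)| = 77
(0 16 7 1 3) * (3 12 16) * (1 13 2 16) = (0 3)(1 12)(2 16 7 13) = [3, 12, 16, 0, 4, 5, 6, 13, 8, 9, 10, 11, 1, 2, 14, 15, 7]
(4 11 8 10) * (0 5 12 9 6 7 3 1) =(0 5 12 9 6 7 3 1)(4 11 8 10) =[5, 0, 2, 1, 11, 12, 7, 3, 10, 6, 4, 8, 9]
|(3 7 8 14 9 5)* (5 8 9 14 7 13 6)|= 12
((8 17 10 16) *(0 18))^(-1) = (0 18)(8 16 10 17)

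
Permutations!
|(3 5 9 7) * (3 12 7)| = 6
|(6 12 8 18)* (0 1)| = 4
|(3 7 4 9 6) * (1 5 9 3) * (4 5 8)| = |(1 8 4 3 7 5 9 6)| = 8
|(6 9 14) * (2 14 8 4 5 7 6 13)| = |(2 14 13)(4 5 7 6 9 8)| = 6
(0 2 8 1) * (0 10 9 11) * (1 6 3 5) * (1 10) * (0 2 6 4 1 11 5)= (0 6 3)(1 11 2 8 4)(5 10 9)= [6, 11, 8, 0, 1, 10, 3, 7, 4, 5, 9, 2]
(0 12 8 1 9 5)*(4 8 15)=[12, 9, 2, 3, 8, 0, 6, 7, 1, 5, 10, 11, 15, 13, 14, 4]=(0 12 15 4 8 1 9 5)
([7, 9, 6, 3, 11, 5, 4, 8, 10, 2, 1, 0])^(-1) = [11, 10, 9, 3, 6, 5, 2, 0, 7, 1, 8, 4]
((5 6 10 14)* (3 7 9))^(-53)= (3 7 9)(5 14 10 6)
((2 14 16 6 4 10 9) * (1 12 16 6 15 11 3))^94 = (1 11 16)(2 10 6)(3 15 12)(4 14 9)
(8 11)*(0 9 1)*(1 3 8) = (0 9 3 8 11 1) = [9, 0, 2, 8, 4, 5, 6, 7, 11, 3, 10, 1]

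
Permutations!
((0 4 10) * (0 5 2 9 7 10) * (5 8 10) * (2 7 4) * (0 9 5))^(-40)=((0 2 5 7)(4 9)(8 10))^(-40)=(10)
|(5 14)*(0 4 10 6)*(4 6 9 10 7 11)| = 6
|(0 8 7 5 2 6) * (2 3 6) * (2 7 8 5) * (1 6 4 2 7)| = |(8)(0 5 3 4 2 1 6)| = 7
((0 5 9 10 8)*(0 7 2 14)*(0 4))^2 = ((0 5 9 10 8 7 2 14 4))^2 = (0 9 8 2 4 5 10 7 14)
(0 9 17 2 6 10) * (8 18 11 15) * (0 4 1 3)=(0 9 17 2 6 10 4 1 3)(8 18 11 15)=[9, 3, 6, 0, 1, 5, 10, 7, 18, 17, 4, 15, 12, 13, 14, 8, 16, 2, 11]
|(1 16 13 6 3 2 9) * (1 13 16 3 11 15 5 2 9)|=|(16)(1 3 9 13 6 11 15 5 2)|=9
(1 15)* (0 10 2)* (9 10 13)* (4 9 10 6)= (0 13 10 2)(1 15)(4 9 6)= [13, 15, 0, 3, 9, 5, 4, 7, 8, 6, 2, 11, 12, 10, 14, 1]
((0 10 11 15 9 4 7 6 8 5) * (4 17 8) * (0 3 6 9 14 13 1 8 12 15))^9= ((0 10 11)(1 8 5 3 6 4 7 9 17 12 15 14 13))^9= (1 12 4 8 15 7 5 14 9 3 13 17 6)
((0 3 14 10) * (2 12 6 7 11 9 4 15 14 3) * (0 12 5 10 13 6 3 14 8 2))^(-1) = (2 8 15 4 9 11 7 6 13 14 3 12 10 5)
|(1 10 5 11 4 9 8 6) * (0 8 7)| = 10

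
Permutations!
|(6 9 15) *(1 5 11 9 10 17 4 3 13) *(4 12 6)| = |(1 5 11 9 15 4 3 13)(6 10 17 12)| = 8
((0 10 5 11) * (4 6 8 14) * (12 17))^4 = ((0 10 5 11)(4 6 8 14)(12 17))^4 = (17)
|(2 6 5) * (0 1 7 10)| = 12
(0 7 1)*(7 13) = (0 13 7 1) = [13, 0, 2, 3, 4, 5, 6, 1, 8, 9, 10, 11, 12, 7]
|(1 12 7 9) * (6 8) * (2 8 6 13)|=|(1 12 7 9)(2 8 13)|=12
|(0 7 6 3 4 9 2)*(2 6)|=|(0 7 2)(3 4 9 6)|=12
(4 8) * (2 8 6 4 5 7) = (2 8 5 7)(4 6) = [0, 1, 8, 3, 6, 7, 4, 2, 5]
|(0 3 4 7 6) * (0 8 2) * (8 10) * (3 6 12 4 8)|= 6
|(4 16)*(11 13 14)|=|(4 16)(11 13 14)|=6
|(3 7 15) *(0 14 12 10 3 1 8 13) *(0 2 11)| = 12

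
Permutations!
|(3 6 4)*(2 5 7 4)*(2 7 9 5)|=4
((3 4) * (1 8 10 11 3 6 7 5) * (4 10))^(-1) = (1 5 7 6 4 8)(3 11 10)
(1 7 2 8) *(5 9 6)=[0, 7, 8, 3, 4, 9, 5, 2, 1, 6]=(1 7 2 8)(5 9 6)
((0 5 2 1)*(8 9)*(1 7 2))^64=(9)(0 5 1)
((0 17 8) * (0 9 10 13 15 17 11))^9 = ((0 11)(8 9 10 13 15 17))^9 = (0 11)(8 13)(9 15)(10 17)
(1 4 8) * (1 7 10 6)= [0, 4, 2, 3, 8, 5, 1, 10, 7, 9, 6]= (1 4 8 7 10 6)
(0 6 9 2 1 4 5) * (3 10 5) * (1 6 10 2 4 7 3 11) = (0 10 5)(1 7 3 2 6 9 4 11) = [10, 7, 6, 2, 11, 0, 9, 3, 8, 4, 5, 1]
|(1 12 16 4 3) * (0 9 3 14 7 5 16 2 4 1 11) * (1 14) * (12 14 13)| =|(0 9 3 11)(1 14 7 5 16 13 12 2 4)| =36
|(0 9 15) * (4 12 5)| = 3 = |(0 9 15)(4 12 5)|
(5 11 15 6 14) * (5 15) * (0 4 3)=(0 4 3)(5 11)(6 14 15)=[4, 1, 2, 0, 3, 11, 14, 7, 8, 9, 10, 5, 12, 13, 15, 6]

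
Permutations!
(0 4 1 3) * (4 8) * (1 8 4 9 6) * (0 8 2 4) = [0, 3, 4, 8, 2, 5, 1, 7, 9, 6] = (1 3 8 9 6)(2 4)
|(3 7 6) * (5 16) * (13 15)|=|(3 7 6)(5 16)(13 15)|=6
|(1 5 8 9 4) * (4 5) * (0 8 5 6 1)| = |(0 8 9 6 1 4)| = 6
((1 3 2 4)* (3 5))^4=(1 4 2 3 5)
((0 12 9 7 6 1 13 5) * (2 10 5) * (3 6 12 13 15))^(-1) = (0 5 10 2 13)(1 6 3 15)(7 9 12)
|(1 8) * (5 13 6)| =|(1 8)(5 13 6)| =6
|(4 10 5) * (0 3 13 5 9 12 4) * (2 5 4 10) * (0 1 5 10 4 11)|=20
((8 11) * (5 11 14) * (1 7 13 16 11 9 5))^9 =((1 7 13 16 11 8 14)(5 9))^9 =(1 13 11 14 7 16 8)(5 9)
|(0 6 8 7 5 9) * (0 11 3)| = 8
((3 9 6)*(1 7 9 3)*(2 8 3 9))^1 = ((1 7 2 8 3 9 6))^1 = (1 7 2 8 3 9 6)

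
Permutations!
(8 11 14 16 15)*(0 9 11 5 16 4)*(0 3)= (0 9 11 14 4 3)(5 16 15 8)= [9, 1, 2, 0, 3, 16, 6, 7, 5, 11, 10, 14, 12, 13, 4, 8, 15]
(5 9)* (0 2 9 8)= (0 2 9 5 8)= [2, 1, 9, 3, 4, 8, 6, 7, 0, 5]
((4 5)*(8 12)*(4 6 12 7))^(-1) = ((4 5 6 12 8 7))^(-1) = (4 7 8 12 6 5)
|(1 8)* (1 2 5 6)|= 5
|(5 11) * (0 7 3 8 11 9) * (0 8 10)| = 4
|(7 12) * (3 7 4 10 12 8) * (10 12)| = 6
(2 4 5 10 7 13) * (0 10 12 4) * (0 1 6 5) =(0 10 7 13 2 1 6 5 12 4) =[10, 6, 1, 3, 0, 12, 5, 13, 8, 9, 7, 11, 4, 2]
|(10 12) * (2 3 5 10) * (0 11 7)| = |(0 11 7)(2 3 5 10 12)| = 15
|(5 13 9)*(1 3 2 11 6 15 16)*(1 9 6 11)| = 6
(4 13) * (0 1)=(0 1)(4 13)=[1, 0, 2, 3, 13, 5, 6, 7, 8, 9, 10, 11, 12, 4]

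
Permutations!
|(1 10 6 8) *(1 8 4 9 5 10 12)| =10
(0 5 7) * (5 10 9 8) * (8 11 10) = [8, 1, 2, 3, 4, 7, 6, 0, 5, 11, 9, 10] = (0 8 5 7)(9 11 10)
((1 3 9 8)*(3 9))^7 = (1 9 8) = ((1 9 8))^7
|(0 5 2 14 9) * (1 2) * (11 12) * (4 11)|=6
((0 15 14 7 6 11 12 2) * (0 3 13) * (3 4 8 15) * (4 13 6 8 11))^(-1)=((0 3 6 4 11 12 2 13)(7 8 15 14))^(-1)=(0 13 2 12 11 4 6 3)(7 14 15 8)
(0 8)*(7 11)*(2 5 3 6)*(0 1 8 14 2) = (0 14 2 5 3 6)(1 8)(7 11) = [14, 8, 5, 6, 4, 3, 0, 11, 1, 9, 10, 7, 12, 13, 2]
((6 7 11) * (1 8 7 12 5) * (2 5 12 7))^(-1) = (12)(1 5 2 8)(6 11 7)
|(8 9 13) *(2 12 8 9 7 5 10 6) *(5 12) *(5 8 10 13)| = 6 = |(2 8 7 12 10 6)(5 13 9)|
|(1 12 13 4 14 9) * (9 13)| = |(1 12 9)(4 14 13)| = 3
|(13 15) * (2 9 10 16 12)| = 10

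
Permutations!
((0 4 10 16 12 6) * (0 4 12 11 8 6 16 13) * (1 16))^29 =(0 13 10 4 6 8 11 16 1 12)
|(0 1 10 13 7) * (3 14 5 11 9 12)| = 30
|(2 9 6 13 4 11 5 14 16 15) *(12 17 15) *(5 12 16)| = 18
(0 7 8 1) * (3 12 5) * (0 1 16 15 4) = (0 7 8 16 15 4)(3 12 5) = [7, 1, 2, 12, 0, 3, 6, 8, 16, 9, 10, 11, 5, 13, 14, 4, 15]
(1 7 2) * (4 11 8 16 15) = (1 7 2)(4 11 8 16 15) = [0, 7, 1, 3, 11, 5, 6, 2, 16, 9, 10, 8, 12, 13, 14, 4, 15]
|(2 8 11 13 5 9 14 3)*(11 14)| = |(2 8 14 3)(5 9 11 13)| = 4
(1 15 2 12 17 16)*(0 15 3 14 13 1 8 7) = (0 15 2 12 17 16 8 7)(1 3 14 13) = [15, 3, 12, 14, 4, 5, 6, 0, 7, 9, 10, 11, 17, 1, 13, 2, 8, 16]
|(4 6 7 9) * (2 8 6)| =|(2 8 6 7 9 4)| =6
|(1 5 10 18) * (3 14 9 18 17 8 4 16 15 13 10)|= 42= |(1 5 3 14 9 18)(4 16 15 13 10 17 8)|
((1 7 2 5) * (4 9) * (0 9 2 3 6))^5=((0 9 4 2 5 1 7 3 6))^5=(0 1 9 7 4 3 2 6 5)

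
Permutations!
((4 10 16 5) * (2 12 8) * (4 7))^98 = ((2 12 8)(4 10 16 5 7))^98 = (2 8 12)(4 5 10 7 16)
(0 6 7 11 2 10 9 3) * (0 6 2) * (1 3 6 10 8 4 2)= (0 1 3 10 9 6 7 11)(2 8 4)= [1, 3, 8, 10, 2, 5, 7, 11, 4, 6, 9, 0]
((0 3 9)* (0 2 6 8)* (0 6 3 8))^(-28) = (0 6 8)(2 9 3)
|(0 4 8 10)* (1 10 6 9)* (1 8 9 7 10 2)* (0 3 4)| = 14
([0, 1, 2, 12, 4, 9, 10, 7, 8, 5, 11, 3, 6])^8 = [0, 1, 2, 10, 4, 5, 3, 7, 8, 9, 12, 6, 11]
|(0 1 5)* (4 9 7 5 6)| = 7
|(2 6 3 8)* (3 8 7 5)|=|(2 6 8)(3 7 5)|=3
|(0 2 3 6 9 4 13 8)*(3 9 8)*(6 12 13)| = |(0 2 9 4 6 8)(3 12 13)| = 6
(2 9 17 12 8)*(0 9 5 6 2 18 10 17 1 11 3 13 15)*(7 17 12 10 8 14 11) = (0 9 1 7 17 10 12 14 11 3 13 15)(2 5 6)(8 18) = [9, 7, 5, 13, 4, 6, 2, 17, 18, 1, 12, 3, 14, 15, 11, 0, 16, 10, 8]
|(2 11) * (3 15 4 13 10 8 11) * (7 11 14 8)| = |(2 3 15 4 13 10 7 11)(8 14)| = 8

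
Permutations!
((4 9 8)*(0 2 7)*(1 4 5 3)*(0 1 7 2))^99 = (1 4 9 8 5 3 7)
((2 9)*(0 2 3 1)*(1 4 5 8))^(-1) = ((0 2 9 3 4 5 8 1))^(-1) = (0 1 8 5 4 3 9 2)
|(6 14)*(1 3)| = 2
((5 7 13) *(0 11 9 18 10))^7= (0 9 10 11 18)(5 7 13)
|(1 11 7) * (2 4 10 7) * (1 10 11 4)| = 4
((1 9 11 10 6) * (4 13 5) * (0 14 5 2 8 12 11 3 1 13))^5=(0 14 5 4)(1 3 9)(2 6 11 8 13 10 12)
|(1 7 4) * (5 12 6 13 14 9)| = |(1 7 4)(5 12 6 13 14 9)| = 6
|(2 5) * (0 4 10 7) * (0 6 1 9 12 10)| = |(0 4)(1 9 12 10 7 6)(2 5)| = 6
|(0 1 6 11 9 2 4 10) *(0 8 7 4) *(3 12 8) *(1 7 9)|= 9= |(0 7 4 10 3 12 8 9 2)(1 6 11)|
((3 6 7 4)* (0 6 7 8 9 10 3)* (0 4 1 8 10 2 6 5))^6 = ((0 5)(1 8 9 2 6 10 3 7))^6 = (1 3 6 9)(2 8 7 10)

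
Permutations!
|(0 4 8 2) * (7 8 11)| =6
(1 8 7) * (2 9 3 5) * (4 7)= (1 8 4 7)(2 9 3 5)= [0, 8, 9, 5, 7, 2, 6, 1, 4, 3]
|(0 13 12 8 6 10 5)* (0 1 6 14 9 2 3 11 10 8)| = 30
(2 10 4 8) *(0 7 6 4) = (0 7 6 4 8 2 10) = [7, 1, 10, 3, 8, 5, 4, 6, 2, 9, 0]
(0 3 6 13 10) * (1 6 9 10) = [3, 6, 2, 9, 4, 5, 13, 7, 8, 10, 0, 11, 12, 1] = (0 3 9 10)(1 6 13)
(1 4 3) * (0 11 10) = (0 11 10)(1 4 3) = [11, 4, 2, 1, 3, 5, 6, 7, 8, 9, 0, 10]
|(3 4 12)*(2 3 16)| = 5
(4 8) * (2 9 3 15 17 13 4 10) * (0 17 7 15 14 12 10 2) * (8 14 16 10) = (0 17 13 4 14 12 8 2 9 3 16 10)(7 15) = [17, 1, 9, 16, 14, 5, 6, 15, 2, 3, 0, 11, 8, 4, 12, 7, 10, 13]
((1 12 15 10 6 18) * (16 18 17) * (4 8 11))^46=((1 12 15 10 6 17 16 18)(4 8 11))^46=(1 16 6 15)(4 8 11)(10 12 18 17)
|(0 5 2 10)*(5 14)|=5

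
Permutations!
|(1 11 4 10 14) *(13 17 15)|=15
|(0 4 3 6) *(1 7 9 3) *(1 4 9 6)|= 6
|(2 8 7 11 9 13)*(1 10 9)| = |(1 10 9 13 2 8 7 11)| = 8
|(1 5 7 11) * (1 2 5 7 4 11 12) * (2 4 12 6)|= |(1 7 6 2 5 12)(4 11)|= 6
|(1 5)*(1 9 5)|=2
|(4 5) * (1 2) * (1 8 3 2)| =|(2 8 3)(4 5)| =6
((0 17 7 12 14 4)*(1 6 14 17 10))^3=(17)(0 6)(1 4)(10 14)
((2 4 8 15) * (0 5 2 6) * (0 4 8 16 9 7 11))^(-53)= ((0 5 2 8 15 6 4 16 9 7 11))^(-53)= (0 2 15 4 9 11 5 8 6 16 7)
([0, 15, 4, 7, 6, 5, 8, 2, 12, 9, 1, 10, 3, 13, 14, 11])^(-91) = [0, 15, 2, 3, 4, 5, 6, 7, 8, 9, 1, 10, 12, 13, 14, 11]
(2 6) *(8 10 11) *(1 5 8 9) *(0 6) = (0 6 2)(1 5 8 10 11 9) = [6, 5, 0, 3, 4, 8, 2, 7, 10, 1, 11, 9]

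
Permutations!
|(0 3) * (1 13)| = 2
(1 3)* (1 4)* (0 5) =(0 5)(1 3 4) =[5, 3, 2, 4, 1, 0]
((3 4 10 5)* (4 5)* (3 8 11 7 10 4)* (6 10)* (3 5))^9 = ((5 8 11 7 6 10))^9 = (5 7)(6 8)(10 11)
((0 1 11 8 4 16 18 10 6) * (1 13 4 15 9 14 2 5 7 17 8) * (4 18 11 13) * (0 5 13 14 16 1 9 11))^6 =(0 18 8 4 10 15 1 6 11 14 5 9 2 7 16 13 17)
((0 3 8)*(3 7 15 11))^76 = (0 3 15)(7 8 11)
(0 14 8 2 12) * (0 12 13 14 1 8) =[1, 8, 13, 3, 4, 5, 6, 7, 2, 9, 10, 11, 12, 14, 0] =(0 1 8 2 13 14)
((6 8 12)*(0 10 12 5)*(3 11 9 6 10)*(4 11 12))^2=(0 12 4 9 8)(3 10 11 6 5)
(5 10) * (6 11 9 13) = (5 10)(6 11 9 13) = [0, 1, 2, 3, 4, 10, 11, 7, 8, 13, 5, 9, 12, 6]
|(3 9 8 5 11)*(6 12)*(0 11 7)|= 14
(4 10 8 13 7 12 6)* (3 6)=(3 6 4 10 8 13 7 12)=[0, 1, 2, 6, 10, 5, 4, 12, 13, 9, 8, 11, 3, 7]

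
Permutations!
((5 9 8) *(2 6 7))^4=((2 6 7)(5 9 8))^4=(2 6 7)(5 9 8)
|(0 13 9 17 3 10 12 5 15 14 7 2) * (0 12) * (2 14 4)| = 30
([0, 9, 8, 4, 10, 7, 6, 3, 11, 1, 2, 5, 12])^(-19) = (12)(1 9)(2 3 11 10 7 8 4 5)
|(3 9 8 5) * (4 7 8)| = 6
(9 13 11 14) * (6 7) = (6 7)(9 13 11 14) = [0, 1, 2, 3, 4, 5, 7, 6, 8, 13, 10, 14, 12, 11, 9]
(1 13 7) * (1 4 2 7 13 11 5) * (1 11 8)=[0, 8, 7, 3, 2, 11, 6, 4, 1, 9, 10, 5, 12, 13]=(13)(1 8)(2 7 4)(5 11)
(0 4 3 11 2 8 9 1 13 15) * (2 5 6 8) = (0 4 3 11 5 6 8 9 1 13 15) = [4, 13, 2, 11, 3, 6, 8, 7, 9, 1, 10, 5, 12, 15, 14, 0]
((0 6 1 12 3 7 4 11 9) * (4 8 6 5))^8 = (0 11 5 9 4)(1 3 8)(6 12 7)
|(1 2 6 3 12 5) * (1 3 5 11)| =7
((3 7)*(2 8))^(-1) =(2 8)(3 7)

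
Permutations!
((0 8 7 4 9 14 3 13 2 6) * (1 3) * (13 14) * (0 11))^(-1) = ((0 8 7 4 9 13 2 6 11)(1 3 14))^(-1) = (0 11 6 2 13 9 4 7 8)(1 14 3)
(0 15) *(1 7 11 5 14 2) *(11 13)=(0 15)(1 7 13 11 5 14 2)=[15, 7, 1, 3, 4, 14, 6, 13, 8, 9, 10, 5, 12, 11, 2, 0]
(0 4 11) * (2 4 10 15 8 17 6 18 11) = [10, 1, 4, 3, 2, 5, 18, 7, 17, 9, 15, 0, 12, 13, 14, 8, 16, 6, 11] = (0 10 15 8 17 6 18 11)(2 4)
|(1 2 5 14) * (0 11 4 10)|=4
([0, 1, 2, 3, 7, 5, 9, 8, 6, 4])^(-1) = (4 9 6 8 7)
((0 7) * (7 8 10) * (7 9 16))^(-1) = ((0 8 10 9 16 7))^(-1) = (0 7 16 9 10 8)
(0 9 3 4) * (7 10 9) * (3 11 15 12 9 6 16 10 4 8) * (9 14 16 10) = (0 7 4)(3 8)(6 10)(9 11 15 12 14 16) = [7, 1, 2, 8, 0, 5, 10, 4, 3, 11, 6, 15, 14, 13, 16, 12, 9]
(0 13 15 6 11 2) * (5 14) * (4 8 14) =(0 13 15 6 11 2)(4 8 14 5) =[13, 1, 0, 3, 8, 4, 11, 7, 14, 9, 10, 2, 12, 15, 5, 6]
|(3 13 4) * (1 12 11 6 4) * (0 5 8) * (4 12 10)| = |(0 5 8)(1 10 4 3 13)(6 12 11)| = 15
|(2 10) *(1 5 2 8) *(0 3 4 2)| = |(0 3 4 2 10 8 1 5)| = 8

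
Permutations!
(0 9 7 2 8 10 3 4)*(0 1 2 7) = [9, 2, 8, 4, 1, 5, 6, 7, 10, 0, 3] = (0 9)(1 2 8 10 3 4)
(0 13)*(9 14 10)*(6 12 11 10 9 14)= (0 13)(6 12 11 10 14 9)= [13, 1, 2, 3, 4, 5, 12, 7, 8, 6, 14, 10, 11, 0, 9]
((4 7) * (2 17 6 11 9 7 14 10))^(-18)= ((2 17 6 11 9 7 4 14 10))^(-18)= (17)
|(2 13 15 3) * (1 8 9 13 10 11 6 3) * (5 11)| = 30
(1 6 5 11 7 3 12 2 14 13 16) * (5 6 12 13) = (1 12 2 14 5 11 7 3 13 16) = [0, 12, 14, 13, 4, 11, 6, 3, 8, 9, 10, 7, 2, 16, 5, 15, 1]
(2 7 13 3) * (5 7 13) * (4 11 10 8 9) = (2 13 3)(4 11 10 8 9)(5 7) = [0, 1, 13, 2, 11, 7, 6, 5, 9, 4, 8, 10, 12, 3]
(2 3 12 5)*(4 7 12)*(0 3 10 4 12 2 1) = [3, 0, 10, 12, 7, 1, 6, 2, 8, 9, 4, 11, 5] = (0 3 12 5 1)(2 10 4 7)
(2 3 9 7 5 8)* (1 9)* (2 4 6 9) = (1 2 3)(4 6 9 7 5 8) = [0, 2, 3, 1, 6, 8, 9, 5, 4, 7]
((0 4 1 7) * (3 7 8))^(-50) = ((0 4 1 8 3 7))^(-50) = (0 3 1)(4 7 8)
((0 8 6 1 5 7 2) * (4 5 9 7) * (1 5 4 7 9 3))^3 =(9)(0 5)(1 3)(2 6)(7 8) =((9)(0 8 6 5 7 2)(1 3))^3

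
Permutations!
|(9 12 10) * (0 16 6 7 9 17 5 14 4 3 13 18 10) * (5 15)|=|(0 16 6 7 9 12)(3 13 18 10 17 15 5 14 4)|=18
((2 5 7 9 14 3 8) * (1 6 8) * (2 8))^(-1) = ((1 6 2 5 7 9 14 3))^(-1) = (1 3 14 9 7 5 2 6)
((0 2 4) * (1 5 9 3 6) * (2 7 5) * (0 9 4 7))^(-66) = (1 3 4 7)(2 6 9 5)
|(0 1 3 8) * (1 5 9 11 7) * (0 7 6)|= 20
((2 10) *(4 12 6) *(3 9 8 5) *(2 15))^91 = (2 10 15)(3 5 8 9)(4 12 6)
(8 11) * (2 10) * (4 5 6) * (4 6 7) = (2 10)(4 5 7)(8 11) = [0, 1, 10, 3, 5, 7, 6, 4, 11, 9, 2, 8]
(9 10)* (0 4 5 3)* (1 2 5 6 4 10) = (0 10 9 1 2 5 3)(4 6) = [10, 2, 5, 0, 6, 3, 4, 7, 8, 1, 9]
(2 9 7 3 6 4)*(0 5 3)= (0 5 3 6 4 2 9 7)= [5, 1, 9, 6, 2, 3, 4, 0, 8, 7]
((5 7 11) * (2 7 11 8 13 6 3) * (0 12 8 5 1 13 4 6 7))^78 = (0 12 8 4 6 3 2)(1 5 13 11 7)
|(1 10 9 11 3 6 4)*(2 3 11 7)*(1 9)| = |(11)(1 10)(2 3 6 4 9 7)| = 6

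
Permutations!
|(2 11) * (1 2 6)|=4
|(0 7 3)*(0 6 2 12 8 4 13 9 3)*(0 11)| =24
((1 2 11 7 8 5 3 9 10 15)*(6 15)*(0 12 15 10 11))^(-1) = (0 2 1 15 12)(3 5 8 7 11 9)(6 10)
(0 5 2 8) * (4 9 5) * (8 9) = (0 4 8)(2 9 5) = [4, 1, 9, 3, 8, 2, 6, 7, 0, 5]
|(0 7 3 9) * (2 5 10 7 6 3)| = |(0 6 3 9)(2 5 10 7)| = 4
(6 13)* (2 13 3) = [0, 1, 13, 2, 4, 5, 3, 7, 8, 9, 10, 11, 12, 6] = (2 13 6 3)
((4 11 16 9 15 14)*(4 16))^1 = (4 11)(9 15 14 16)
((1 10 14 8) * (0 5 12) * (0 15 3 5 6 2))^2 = ((0 6 2)(1 10 14 8)(3 5 12 15))^2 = (0 2 6)(1 14)(3 12)(5 15)(8 10)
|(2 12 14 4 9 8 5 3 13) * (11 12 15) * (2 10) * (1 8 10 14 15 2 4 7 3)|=|(1 8 5)(3 13 14 7)(4 9 10)(11 12 15)|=12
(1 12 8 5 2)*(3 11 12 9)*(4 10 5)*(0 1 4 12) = [1, 9, 4, 11, 10, 2, 6, 7, 12, 3, 5, 0, 8] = (0 1 9 3 11)(2 4 10 5)(8 12)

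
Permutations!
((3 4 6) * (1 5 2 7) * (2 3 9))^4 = ((1 5 3 4 6 9 2 7))^4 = (1 6)(2 3)(4 7)(5 9)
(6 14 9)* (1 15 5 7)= [0, 15, 2, 3, 4, 7, 14, 1, 8, 6, 10, 11, 12, 13, 9, 5]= (1 15 5 7)(6 14 9)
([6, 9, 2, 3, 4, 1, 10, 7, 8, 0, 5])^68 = (0 10 1)(5 9 6)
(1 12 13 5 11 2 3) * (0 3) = (0 3 1 12 13 5 11 2) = [3, 12, 0, 1, 4, 11, 6, 7, 8, 9, 10, 2, 13, 5]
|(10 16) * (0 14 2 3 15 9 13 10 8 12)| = |(0 14 2 3 15 9 13 10 16 8 12)| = 11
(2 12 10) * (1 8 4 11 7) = (1 8 4 11 7)(2 12 10) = [0, 8, 12, 3, 11, 5, 6, 1, 4, 9, 2, 7, 10]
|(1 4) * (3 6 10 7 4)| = 6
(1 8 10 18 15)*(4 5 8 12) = (1 12 4 5 8 10 18 15) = [0, 12, 2, 3, 5, 8, 6, 7, 10, 9, 18, 11, 4, 13, 14, 1, 16, 17, 15]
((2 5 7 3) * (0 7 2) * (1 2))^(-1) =(0 3 7)(1 5 2)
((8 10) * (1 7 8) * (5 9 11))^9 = ((1 7 8 10)(5 9 11))^9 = (11)(1 7 8 10)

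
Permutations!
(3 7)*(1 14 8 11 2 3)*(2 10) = (1 14 8 11 10 2 3 7) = [0, 14, 3, 7, 4, 5, 6, 1, 11, 9, 2, 10, 12, 13, 8]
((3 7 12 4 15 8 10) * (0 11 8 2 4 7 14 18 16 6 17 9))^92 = (0 3 6 11 14 17 8 18 9 10 16)(2 15 4)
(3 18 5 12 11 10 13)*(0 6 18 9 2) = (0 6 18 5 12 11 10 13 3 9 2) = [6, 1, 0, 9, 4, 12, 18, 7, 8, 2, 13, 10, 11, 3, 14, 15, 16, 17, 5]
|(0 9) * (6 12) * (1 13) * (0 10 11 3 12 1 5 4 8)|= 12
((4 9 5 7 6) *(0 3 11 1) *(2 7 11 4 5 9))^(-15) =((0 3 4 2 7 6 5 11 1))^(-15) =(0 2 5)(1 4 6)(3 7 11)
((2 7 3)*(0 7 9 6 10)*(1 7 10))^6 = ((0 10)(1 7 3 2 9 6))^6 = (10)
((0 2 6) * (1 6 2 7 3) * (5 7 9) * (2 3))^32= (9)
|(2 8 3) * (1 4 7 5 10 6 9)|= |(1 4 7 5 10 6 9)(2 8 3)|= 21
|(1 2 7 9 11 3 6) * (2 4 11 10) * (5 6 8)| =28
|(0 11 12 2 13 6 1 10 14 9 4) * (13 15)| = |(0 11 12 2 15 13 6 1 10 14 9 4)| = 12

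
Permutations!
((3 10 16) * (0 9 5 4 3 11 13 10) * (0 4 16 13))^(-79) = ((0 9 5 16 11)(3 4)(10 13))^(-79) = (0 9 5 16 11)(3 4)(10 13)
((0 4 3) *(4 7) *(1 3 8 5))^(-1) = ((0 7 4 8 5 1 3))^(-1) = (0 3 1 5 8 4 7)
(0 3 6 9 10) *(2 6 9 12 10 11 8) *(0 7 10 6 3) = [0, 1, 3, 9, 4, 5, 12, 10, 2, 11, 7, 8, 6] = (2 3 9 11 8)(6 12)(7 10)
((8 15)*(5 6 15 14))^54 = ((5 6 15 8 14))^54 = (5 14 8 15 6)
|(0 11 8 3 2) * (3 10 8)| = |(0 11 3 2)(8 10)| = 4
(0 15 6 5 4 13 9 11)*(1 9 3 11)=(0 15 6 5 4 13 3 11)(1 9)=[15, 9, 2, 11, 13, 4, 5, 7, 8, 1, 10, 0, 12, 3, 14, 6]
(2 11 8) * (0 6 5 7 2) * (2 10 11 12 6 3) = [3, 1, 12, 2, 4, 7, 5, 10, 0, 9, 11, 8, 6] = (0 3 2 12 6 5 7 10 11 8)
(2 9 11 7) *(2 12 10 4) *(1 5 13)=[0, 5, 9, 3, 2, 13, 6, 12, 8, 11, 4, 7, 10, 1]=(1 5 13)(2 9 11 7 12 10 4)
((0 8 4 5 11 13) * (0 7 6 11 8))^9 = (6 11 13 7)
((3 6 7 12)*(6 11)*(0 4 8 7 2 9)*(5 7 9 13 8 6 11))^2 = ((0 4 6 2 13 8 9)(3 5 7 12))^2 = (0 6 13 9 4 2 8)(3 7)(5 12)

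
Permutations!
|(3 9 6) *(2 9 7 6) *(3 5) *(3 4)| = |(2 9)(3 7 6 5 4)| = 10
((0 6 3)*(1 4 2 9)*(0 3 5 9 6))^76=((1 4 2 6 5 9))^76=(1 5 2)(4 9 6)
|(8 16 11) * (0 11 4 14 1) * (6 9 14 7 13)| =11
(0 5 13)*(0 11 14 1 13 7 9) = [5, 13, 2, 3, 4, 7, 6, 9, 8, 0, 10, 14, 12, 11, 1] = (0 5 7 9)(1 13 11 14)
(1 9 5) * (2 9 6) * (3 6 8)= (1 8 3 6 2 9 5)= [0, 8, 9, 6, 4, 1, 2, 7, 3, 5]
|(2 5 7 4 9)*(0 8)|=10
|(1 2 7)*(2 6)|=4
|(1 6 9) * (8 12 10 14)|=|(1 6 9)(8 12 10 14)|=12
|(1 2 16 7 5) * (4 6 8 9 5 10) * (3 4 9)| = 28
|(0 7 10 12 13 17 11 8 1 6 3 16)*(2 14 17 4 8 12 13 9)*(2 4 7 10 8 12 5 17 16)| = 33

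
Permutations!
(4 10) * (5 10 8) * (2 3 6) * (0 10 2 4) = (0 10)(2 3 6 4 8 5) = [10, 1, 3, 6, 8, 2, 4, 7, 5, 9, 0]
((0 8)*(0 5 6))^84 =(8)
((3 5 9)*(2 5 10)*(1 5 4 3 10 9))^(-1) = (1 5)(2 10 9 3 4) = ((1 5)(2 4 3 9 10))^(-1)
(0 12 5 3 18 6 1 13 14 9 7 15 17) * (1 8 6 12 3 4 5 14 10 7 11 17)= (0 3 18 12 14 9 11 17)(1 13 10 7 15)(4 5)(6 8)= [3, 13, 2, 18, 5, 4, 8, 15, 6, 11, 7, 17, 14, 10, 9, 1, 16, 0, 12]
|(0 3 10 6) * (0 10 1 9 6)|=6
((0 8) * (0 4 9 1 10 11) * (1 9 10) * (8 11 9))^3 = (0 11)(4 8 9 10)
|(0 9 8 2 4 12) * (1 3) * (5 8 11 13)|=|(0 9 11 13 5 8 2 4 12)(1 3)|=18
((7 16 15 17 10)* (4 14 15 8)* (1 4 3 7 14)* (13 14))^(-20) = (17)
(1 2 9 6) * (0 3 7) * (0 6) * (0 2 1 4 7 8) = (0 3 8)(2 9)(4 7 6) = [3, 1, 9, 8, 7, 5, 4, 6, 0, 2]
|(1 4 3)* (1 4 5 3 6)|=5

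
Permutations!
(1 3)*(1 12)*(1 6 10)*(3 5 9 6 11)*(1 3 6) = (1 5 9)(3 12 11 6 10) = [0, 5, 2, 12, 4, 9, 10, 7, 8, 1, 3, 6, 11]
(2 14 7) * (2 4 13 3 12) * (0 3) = [3, 1, 14, 12, 13, 5, 6, 4, 8, 9, 10, 11, 2, 0, 7] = (0 3 12 2 14 7 4 13)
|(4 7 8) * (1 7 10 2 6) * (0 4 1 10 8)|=|(0 4 8 1 7)(2 6 10)|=15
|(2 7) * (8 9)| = 2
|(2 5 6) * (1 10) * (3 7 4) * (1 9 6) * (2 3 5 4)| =9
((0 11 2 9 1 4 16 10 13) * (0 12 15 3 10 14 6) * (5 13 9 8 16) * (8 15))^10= ((0 11 2 15 3 10 9 1 4 5 13 12 8 16 14 6))^10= (0 13 3 14 4 2 8 9)(1 11 12 10 6 5 15 16)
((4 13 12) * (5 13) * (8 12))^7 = ((4 5 13 8 12))^7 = (4 13 12 5 8)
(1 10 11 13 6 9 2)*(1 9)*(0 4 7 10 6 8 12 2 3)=(0 4 7 10 11 13 8 12 2 9 3)(1 6)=[4, 6, 9, 0, 7, 5, 1, 10, 12, 3, 11, 13, 2, 8]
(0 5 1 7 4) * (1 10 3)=(0 5 10 3 1 7 4)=[5, 7, 2, 1, 0, 10, 6, 4, 8, 9, 3]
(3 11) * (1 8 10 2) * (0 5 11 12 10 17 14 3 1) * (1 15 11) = (0 5 1 8 17 14 3 12 10 2)(11 15) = [5, 8, 0, 12, 4, 1, 6, 7, 17, 9, 2, 15, 10, 13, 3, 11, 16, 14]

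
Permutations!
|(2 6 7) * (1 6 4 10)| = 6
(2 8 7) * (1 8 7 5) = (1 8 5)(2 7) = [0, 8, 7, 3, 4, 1, 6, 2, 5]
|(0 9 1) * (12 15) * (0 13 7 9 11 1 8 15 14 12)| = 8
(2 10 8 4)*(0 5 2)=(0 5 2 10 8 4)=[5, 1, 10, 3, 0, 2, 6, 7, 4, 9, 8]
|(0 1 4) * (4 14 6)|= 5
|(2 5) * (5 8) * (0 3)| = 6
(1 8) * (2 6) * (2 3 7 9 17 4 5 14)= (1 8)(2 6 3 7 9 17 4 5 14)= [0, 8, 6, 7, 5, 14, 3, 9, 1, 17, 10, 11, 12, 13, 2, 15, 16, 4]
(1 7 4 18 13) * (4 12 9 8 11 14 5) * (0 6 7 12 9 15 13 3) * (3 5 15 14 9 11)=[6, 12, 2, 0, 18, 4, 7, 11, 3, 8, 10, 9, 14, 1, 15, 13, 16, 17, 5]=(0 6 7 11 9 8 3)(1 12 14 15 13)(4 18 5)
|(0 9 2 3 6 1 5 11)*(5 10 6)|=|(0 9 2 3 5 11)(1 10 6)|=6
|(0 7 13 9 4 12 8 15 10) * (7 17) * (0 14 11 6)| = 13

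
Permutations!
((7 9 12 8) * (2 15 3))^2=(2 3 15)(7 12)(8 9)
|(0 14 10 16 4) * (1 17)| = |(0 14 10 16 4)(1 17)| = 10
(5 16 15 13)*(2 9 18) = (2 9 18)(5 16 15 13) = [0, 1, 9, 3, 4, 16, 6, 7, 8, 18, 10, 11, 12, 5, 14, 13, 15, 17, 2]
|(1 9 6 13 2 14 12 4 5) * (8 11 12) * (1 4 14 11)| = |(1 9 6 13 2 11 12 14 8)(4 5)| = 18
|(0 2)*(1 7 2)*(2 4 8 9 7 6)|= |(0 1 6 2)(4 8 9 7)|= 4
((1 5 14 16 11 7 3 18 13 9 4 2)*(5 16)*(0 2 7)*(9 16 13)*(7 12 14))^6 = ((0 2 1 13 16 11)(3 18 9 4 12 14 5 7))^6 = (3 5 12 9)(4 18 7 14)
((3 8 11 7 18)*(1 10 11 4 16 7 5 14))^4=((1 10 11 5 14)(3 8 4 16 7 18))^4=(1 14 5 11 10)(3 7 4)(8 18 16)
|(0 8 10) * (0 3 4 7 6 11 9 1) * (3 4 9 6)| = 8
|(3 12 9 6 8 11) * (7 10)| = |(3 12 9 6 8 11)(7 10)| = 6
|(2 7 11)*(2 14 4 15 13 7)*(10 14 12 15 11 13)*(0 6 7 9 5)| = 6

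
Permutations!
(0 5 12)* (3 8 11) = (0 5 12)(3 8 11) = [5, 1, 2, 8, 4, 12, 6, 7, 11, 9, 10, 3, 0]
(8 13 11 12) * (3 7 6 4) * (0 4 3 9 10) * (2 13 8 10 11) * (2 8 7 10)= [4, 1, 13, 10, 9, 5, 3, 6, 7, 11, 0, 12, 2, 8]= (0 4 9 11 12 2 13 8 7 6 3 10)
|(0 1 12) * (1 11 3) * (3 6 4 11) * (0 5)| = |(0 3 1 12 5)(4 11 6)| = 15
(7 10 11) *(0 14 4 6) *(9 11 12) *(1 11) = [14, 11, 2, 3, 6, 5, 0, 10, 8, 1, 12, 7, 9, 13, 4] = (0 14 4 6)(1 11 7 10 12 9)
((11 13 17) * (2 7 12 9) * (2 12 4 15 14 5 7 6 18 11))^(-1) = ((2 6 18 11 13 17)(4 15 14 5 7)(9 12))^(-1) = (2 17 13 11 18 6)(4 7 5 14 15)(9 12)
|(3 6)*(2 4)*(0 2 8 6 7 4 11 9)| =|(0 2 11 9)(3 7 4 8 6)| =20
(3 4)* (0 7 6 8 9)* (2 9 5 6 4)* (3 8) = (0 7 4 8 5 6 3 2 9) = [7, 1, 9, 2, 8, 6, 3, 4, 5, 0]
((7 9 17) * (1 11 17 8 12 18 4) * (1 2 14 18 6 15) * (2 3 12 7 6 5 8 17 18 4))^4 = ((1 11 18 2 14 4 3 12 5 8 7 9 17 6 15))^4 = (1 14 5 17 11 4 8 6 18 3 7 15 2 12 9)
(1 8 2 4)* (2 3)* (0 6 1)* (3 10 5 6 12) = (0 12 3 2 4)(1 8 10 5 6) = [12, 8, 4, 2, 0, 6, 1, 7, 10, 9, 5, 11, 3]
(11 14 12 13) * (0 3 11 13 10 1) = [3, 0, 2, 11, 4, 5, 6, 7, 8, 9, 1, 14, 10, 13, 12] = (0 3 11 14 12 10 1)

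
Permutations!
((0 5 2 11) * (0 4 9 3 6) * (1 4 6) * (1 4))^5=(11)(3 9 4)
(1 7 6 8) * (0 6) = (0 6 8 1 7) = [6, 7, 2, 3, 4, 5, 8, 0, 1]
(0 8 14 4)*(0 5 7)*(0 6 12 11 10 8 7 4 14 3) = [7, 1, 2, 0, 5, 4, 12, 6, 3, 9, 8, 10, 11, 13, 14] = (14)(0 7 6 12 11 10 8 3)(4 5)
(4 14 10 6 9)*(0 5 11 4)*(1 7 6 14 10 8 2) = [5, 7, 1, 3, 10, 11, 9, 6, 2, 0, 14, 4, 12, 13, 8] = (0 5 11 4 10 14 8 2 1 7 6 9)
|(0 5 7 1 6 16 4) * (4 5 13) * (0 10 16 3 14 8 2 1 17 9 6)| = |(0 13 4 10 16 5 7 17 9 6 3 14 8 2 1)| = 15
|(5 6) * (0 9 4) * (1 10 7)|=|(0 9 4)(1 10 7)(5 6)|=6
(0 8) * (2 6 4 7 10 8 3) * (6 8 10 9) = (10)(0 3 2 8)(4 7 9 6) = [3, 1, 8, 2, 7, 5, 4, 9, 0, 6, 10]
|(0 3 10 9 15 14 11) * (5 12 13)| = 21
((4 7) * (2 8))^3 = (2 8)(4 7)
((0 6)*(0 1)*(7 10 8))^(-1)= ((0 6 1)(7 10 8))^(-1)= (0 1 6)(7 8 10)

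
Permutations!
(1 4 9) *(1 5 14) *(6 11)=(1 4 9 5 14)(6 11)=[0, 4, 2, 3, 9, 14, 11, 7, 8, 5, 10, 6, 12, 13, 1]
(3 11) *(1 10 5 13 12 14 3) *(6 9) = [0, 10, 2, 11, 4, 13, 9, 7, 8, 6, 5, 1, 14, 12, 3] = (1 10 5 13 12 14 3 11)(6 9)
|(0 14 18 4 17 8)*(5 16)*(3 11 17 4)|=14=|(0 14 18 3 11 17 8)(5 16)|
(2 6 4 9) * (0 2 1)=(0 2 6 4 9 1)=[2, 0, 6, 3, 9, 5, 4, 7, 8, 1]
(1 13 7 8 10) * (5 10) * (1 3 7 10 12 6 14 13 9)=(1 9)(3 7 8 5 12 6 14 13 10)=[0, 9, 2, 7, 4, 12, 14, 8, 5, 1, 3, 11, 6, 10, 13]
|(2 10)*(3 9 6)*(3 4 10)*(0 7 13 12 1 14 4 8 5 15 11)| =|(0 7 13 12 1 14 4 10 2 3 9 6 8 5 15 11)| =16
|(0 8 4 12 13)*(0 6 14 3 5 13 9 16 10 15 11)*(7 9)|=10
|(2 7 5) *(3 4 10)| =|(2 7 5)(3 4 10)| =3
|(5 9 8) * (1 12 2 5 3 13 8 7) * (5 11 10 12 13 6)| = 8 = |(1 13 8 3 6 5 9 7)(2 11 10 12)|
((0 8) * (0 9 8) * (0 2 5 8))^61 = (0 2 5 8 9)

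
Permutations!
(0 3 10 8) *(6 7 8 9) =(0 3 10 9 6 7 8) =[3, 1, 2, 10, 4, 5, 7, 8, 0, 6, 9]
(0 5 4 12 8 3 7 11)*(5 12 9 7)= (0 12 8 3 5 4 9 7 11)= [12, 1, 2, 5, 9, 4, 6, 11, 3, 7, 10, 0, 8]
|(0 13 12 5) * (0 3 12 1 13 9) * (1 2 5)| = |(0 9)(1 13 2 5 3 12)| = 6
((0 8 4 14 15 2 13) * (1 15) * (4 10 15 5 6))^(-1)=((0 8 10 15 2 13)(1 5 6 4 14))^(-1)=(0 13 2 15 10 8)(1 14 4 6 5)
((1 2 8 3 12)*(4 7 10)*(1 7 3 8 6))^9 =((1 2 6)(3 12 7 10 4))^9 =(3 4 10 7 12)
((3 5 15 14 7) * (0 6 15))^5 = (0 3 14 6 5 7 15)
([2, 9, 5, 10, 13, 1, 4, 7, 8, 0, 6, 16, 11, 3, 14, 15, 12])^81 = [2, 9, 5, 10, 13, 1, 4, 7, 8, 0, 6, 11, 12, 3, 14, 15, 16]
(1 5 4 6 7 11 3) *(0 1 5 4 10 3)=[1, 4, 2, 5, 6, 10, 7, 11, 8, 9, 3, 0]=(0 1 4 6 7 11)(3 5 10)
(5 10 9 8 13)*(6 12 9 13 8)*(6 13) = [0, 1, 2, 3, 4, 10, 12, 7, 8, 13, 6, 11, 9, 5] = (5 10 6 12 9 13)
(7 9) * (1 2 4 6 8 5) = [0, 2, 4, 3, 6, 1, 8, 9, 5, 7] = (1 2 4 6 8 5)(7 9)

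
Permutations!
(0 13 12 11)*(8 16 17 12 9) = (0 13 9 8 16 17 12 11) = [13, 1, 2, 3, 4, 5, 6, 7, 16, 8, 10, 0, 11, 9, 14, 15, 17, 12]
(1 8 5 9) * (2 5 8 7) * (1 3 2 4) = (1 7 4)(2 5 9 3) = [0, 7, 5, 2, 1, 9, 6, 4, 8, 3]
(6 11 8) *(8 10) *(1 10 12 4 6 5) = (1 10 8 5)(4 6 11 12) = [0, 10, 2, 3, 6, 1, 11, 7, 5, 9, 8, 12, 4]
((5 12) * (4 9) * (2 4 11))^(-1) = ((2 4 9 11)(5 12))^(-1) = (2 11 9 4)(5 12)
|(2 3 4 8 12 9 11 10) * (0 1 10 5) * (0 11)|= |(0 1 10 2 3 4 8 12 9)(5 11)|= 18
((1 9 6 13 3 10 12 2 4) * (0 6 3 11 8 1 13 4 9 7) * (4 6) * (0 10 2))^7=(0 10 1 11 4 12 7 8 13)(2 9 3)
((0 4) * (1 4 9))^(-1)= (0 4 1 9)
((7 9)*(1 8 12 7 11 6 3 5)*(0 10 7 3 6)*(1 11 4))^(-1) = (0 11 5 3 12 8 1 4 9 7 10)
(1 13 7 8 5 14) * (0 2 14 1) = [2, 13, 14, 3, 4, 1, 6, 8, 5, 9, 10, 11, 12, 7, 0] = (0 2 14)(1 13 7 8 5)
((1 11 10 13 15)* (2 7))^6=((1 11 10 13 15)(2 7))^6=(1 11 10 13 15)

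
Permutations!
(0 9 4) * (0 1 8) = (0 9 4 1 8) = [9, 8, 2, 3, 1, 5, 6, 7, 0, 4]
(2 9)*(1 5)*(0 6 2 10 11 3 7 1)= [6, 5, 9, 7, 4, 0, 2, 1, 8, 10, 11, 3]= (0 6 2 9 10 11 3 7 1 5)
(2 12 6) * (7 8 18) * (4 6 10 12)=(2 4 6)(7 8 18)(10 12)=[0, 1, 4, 3, 6, 5, 2, 8, 18, 9, 12, 11, 10, 13, 14, 15, 16, 17, 7]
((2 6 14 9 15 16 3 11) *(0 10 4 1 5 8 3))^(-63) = ((0 10 4 1 5 8 3 11 2 6 14 9 15 16))^(-63) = (0 11)(1 14)(2 10)(3 16)(4 6)(5 9)(8 15)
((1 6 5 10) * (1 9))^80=(10)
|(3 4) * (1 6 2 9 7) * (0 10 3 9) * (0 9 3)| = |(0 10)(1 6 2 9 7)(3 4)| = 10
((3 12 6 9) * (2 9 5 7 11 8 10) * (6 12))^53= ((12)(2 9 3 6 5 7 11 8 10))^53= (12)(2 10 8 11 7 5 6 3 9)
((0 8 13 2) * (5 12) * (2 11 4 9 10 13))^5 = (13)(0 2 8)(5 12)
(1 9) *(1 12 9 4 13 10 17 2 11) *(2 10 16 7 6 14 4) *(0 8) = [8, 2, 11, 3, 13, 5, 14, 6, 0, 12, 17, 1, 9, 16, 4, 15, 7, 10] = (0 8)(1 2 11)(4 13 16 7 6 14)(9 12)(10 17)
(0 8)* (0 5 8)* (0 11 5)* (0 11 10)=(0 10)(5 8 11)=[10, 1, 2, 3, 4, 8, 6, 7, 11, 9, 0, 5]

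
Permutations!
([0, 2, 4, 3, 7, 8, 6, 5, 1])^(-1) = (1 8 5 7 4 2)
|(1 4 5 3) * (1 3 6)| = |(1 4 5 6)| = 4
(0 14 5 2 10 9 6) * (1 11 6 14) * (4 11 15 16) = (0 1 15 16 4 11 6)(2 10 9 14 5) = [1, 15, 10, 3, 11, 2, 0, 7, 8, 14, 9, 6, 12, 13, 5, 16, 4]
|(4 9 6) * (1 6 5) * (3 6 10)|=7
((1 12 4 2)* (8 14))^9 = (1 12 4 2)(8 14)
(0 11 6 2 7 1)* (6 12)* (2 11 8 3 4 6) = (0 8 3 4 6 11 12 2 7 1) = [8, 0, 7, 4, 6, 5, 11, 1, 3, 9, 10, 12, 2]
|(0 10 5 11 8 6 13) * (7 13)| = 8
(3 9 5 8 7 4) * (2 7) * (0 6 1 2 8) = (0 6 1 2 7 4 3 9 5) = [6, 2, 7, 9, 3, 0, 1, 4, 8, 5]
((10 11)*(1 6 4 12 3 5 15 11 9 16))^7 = (1 11 12 16 15 4 9 5 6 10 3)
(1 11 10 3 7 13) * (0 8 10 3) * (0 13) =(0 8 10 13 1 11 3 7) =[8, 11, 2, 7, 4, 5, 6, 0, 10, 9, 13, 3, 12, 1]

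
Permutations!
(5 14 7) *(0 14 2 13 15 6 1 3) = (0 14 7 5 2 13 15 6 1 3) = [14, 3, 13, 0, 4, 2, 1, 5, 8, 9, 10, 11, 12, 15, 7, 6]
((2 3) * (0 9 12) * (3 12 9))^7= (0 12 2 3)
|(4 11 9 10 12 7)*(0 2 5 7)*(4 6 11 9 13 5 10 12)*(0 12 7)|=10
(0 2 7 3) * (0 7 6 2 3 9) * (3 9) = [9, 1, 6, 7, 4, 5, 2, 3, 8, 0] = (0 9)(2 6)(3 7)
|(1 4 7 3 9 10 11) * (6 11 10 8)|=|(1 4 7 3 9 8 6 11)|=8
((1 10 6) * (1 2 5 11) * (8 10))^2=(1 10 2 11 8 6 5)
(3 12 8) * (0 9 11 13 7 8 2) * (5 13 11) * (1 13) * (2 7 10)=(0 9 5 1 13 10 2)(3 12 7 8)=[9, 13, 0, 12, 4, 1, 6, 8, 3, 5, 2, 11, 7, 10]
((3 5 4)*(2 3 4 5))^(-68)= (5)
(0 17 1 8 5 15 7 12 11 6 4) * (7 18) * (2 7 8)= (0 17 1 2 7 12 11 6 4)(5 15 18 8)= [17, 2, 7, 3, 0, 15, 4, 12, 5, 9, 10, 6, 11, 13, 14, 18, 16, 1, 8]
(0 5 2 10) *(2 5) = (0 2 10) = [2, 1, 10, 3, 4, 5, 6, 7, 8, 9, 0]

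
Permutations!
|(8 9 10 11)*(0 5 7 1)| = |(0 5 7 1)(8 9 10 11)| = 4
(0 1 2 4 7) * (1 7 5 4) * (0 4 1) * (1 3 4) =(0 7 1 2)(3 4 5) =[7, 2, 0, 4, 5, 3, 6, 1]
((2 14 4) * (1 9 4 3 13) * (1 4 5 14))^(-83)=((1 9 5 14 3 13 4 2))^(-83)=(1 13 5 2 3 9 4 14)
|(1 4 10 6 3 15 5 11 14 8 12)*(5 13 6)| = |(1 4 10 5 11 14 8 12)(3 15 13 6)| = 8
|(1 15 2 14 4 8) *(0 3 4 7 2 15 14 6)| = 9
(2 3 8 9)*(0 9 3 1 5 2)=(0 9)(1 5 2)(3 8)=[9, 5, 1, 8, 4, 2, 6, 7, 3, 0]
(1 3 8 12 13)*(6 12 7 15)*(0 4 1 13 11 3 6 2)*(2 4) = [2, 6, 0, 8, 1, 5, 12, 15, 7, 9, 10, 3, 11, 13, 14, 4] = (0 2)(1 6 12 11 3 8 7 15 4)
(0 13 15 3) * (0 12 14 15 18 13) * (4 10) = (3 12 14 15)(4 10)(13 18) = [0, 1, 2, 12, 10, 5, 6, 7, 8, 9, 4, 11, 14, 18, 15, 3, 16, 17, 13]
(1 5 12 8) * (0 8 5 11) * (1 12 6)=(0 8 12 5 6 1 11)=[8, 11, 2, 3, 4, 6, 1, 7, 12, 9, 10, 0, 5]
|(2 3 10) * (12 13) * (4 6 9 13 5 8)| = 21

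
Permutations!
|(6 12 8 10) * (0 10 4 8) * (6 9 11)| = |(0 10 9 11 6 12)(4 8)| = 6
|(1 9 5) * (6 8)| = 6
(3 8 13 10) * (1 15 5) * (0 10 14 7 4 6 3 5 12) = [10, 15, 2, 8, 6, 1, 3, 4, 13, 9, 5, 11, 0, 14, 7, 12] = (0 10 5 1 15 12)(3 8 13 14 7 4 6)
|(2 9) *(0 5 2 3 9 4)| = 4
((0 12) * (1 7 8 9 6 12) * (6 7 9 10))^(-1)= (0 12 6 10 8 7 9 1)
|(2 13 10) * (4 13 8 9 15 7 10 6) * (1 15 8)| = |(1 15 7 10 2)(4 13 6)(8 9)| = 30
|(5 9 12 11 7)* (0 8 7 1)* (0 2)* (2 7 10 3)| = 30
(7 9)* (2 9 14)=[0, 1, 9, 3, 4, 5, 6, 14, 8, 7, 10, 11, 12, 13, 2]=(2 9 7 14)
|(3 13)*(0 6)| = |(0 6)(3 13)| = 2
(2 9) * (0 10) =(0 10)(2 9) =[10, 1, 9, 3, 4, 5, 6, 7, 8, 2, 0]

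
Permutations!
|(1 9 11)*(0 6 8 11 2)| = 7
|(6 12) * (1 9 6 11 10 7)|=7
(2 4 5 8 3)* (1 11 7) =(1 11 7)(2 4 5 8 3) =[0, 11, 4, 2, 5, 8, 6, 1, 3, 9, 10, 7]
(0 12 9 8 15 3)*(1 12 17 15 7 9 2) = (0 17 15 3)(1 12 2)(7 9 8) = [17, 12, 1, 0, 4, 5, 6, 9, 7, 8, 10, 11, 2, 13, 14, 3, 16, 15]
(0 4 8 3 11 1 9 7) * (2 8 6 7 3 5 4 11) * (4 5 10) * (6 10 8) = [11, 9, 6, 2, 10, 5, 7, 0, 8, 3, 4, 1] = (0 11 1 9 3 2 6 7)(4 10)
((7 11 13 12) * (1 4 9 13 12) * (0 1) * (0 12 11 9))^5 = ((0 1 4)(7 9 13 12))^5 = (0 4 1)(7 9 13 12)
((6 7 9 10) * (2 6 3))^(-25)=((2 6 7 9 10 3))^(-25)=(2 3 10 9 7 6)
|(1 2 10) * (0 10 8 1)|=6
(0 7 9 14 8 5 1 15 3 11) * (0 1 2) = (0 7 9 14 8 5 2)(1 15 3 11) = [7, 15, 0, 11, 4, 2, 6, 9, 5, 14, 10, 1, 12, 13, 8, 3]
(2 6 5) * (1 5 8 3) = (1 5 2 6 8 3) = [0, 5, 6, 1, 4, 2, 8, 7, 3]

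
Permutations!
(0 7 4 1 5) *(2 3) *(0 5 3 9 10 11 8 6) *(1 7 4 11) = (0 4 7 11 8 6)(1 3 2 9 10) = [4, 3, 9, 2, 7, 5, 0, 11, 6, 10, 1, 8]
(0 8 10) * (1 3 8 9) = [9, 3, 2, 8, 4, 5, 6, 7, 10, 1, 0] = (0 9 1 3 8 10)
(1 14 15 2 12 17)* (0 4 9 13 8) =[4, 14, 12, 3, 9, 5, 6, 7, 0, 13, 10, 11, 17, 8, 15, 2, 16, 1] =(0 4 9 13 8)(1 14 15 2 12 17)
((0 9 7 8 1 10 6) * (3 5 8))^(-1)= (0 6 10 1 8 5 3 7 9)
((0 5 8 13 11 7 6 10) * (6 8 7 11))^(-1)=((0 5 7 8 13 6 10))^(-1)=(0 10 6 13 8 7 5)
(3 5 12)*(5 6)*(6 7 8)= [0, 1, 2, 7, 4, 12, 5, 8, 6, 9, 10, 11, 3]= (3 7 8 6 5 12)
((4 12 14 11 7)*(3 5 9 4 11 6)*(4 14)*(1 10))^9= ((1 10)(3 5 9 14 6)(4 12)(7 11))^9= (1 10)(3 6 14 9 5)(4 12)(7 11)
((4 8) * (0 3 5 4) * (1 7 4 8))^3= ((0 3 5 8)(1 7 4))^3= (0 8 5 3)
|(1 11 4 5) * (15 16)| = 4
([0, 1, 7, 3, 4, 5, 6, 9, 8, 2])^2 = [0, 1, 9, 3, 4, 5, 6, 2, 8, 7]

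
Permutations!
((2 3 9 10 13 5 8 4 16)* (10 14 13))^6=(2 8 14)(3 4 13)(5 9 16)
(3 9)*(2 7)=(2 7)(3 9)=[0, 1, 7, 9, 4, 5, 6, 2, 8, 3]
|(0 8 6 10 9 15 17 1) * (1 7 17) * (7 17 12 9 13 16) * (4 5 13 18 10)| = 12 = |(0 8 6 4 5 13 16 7 12 9 15 1)(10 18)|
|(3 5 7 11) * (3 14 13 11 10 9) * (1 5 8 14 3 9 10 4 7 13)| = |(1 5 13 11 3 8 14)(4 7)| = 14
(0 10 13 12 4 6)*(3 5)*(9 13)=(0 10 9 13 12 4 6)(3 5)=[10, 1, 2, 5, 6, 3, 0, 7, 8, 13, 9, 11, 4, 12]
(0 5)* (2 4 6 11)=(0 5)(2 4 6 11)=[5, 1, 4, 3, 6, 0, 11, 7, 8, 9, 10, 2]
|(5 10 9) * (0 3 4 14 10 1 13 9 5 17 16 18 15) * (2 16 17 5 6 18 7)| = |(0 3 4 14 10 6 18 15)(1 13 9 5)(2 16 7)| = 24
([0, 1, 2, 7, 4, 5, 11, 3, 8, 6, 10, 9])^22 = [0, 1, 2, 3, 4, 5, 11, 7, 8, 6, 10, 9]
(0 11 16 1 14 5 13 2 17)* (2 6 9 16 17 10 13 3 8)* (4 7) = [11, 14, 10, 8, 7, 3, 9, 4, 2, 16, 13, 17, 12, 6, 5, 15, 1, 0] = (0 11 17)(1 14 5 3 8 2 10 13 6 9 16)(4 7)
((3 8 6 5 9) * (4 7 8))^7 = (9)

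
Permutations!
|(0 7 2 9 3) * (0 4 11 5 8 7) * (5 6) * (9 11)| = |(2 11 6 5 8 7)(3 4 9)| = 6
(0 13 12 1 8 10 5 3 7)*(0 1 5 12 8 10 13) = (1 10 12 5 3 7)(8 13) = [0, 10, 2, 7, 4, 3, 6, 1, 13, 9, 12, 11, 5, 8]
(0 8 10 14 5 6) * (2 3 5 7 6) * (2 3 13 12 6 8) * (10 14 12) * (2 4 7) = (0 4 7 8 14 2 13 10 12 6)(3 5) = [4, 1, 13, 5, 7, 3, 0, 8, 14, 9, 12, 11, 6, 10, 2]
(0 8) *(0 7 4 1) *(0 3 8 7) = [7, 3, 2, 8, 1, 5, 6, 4, 0] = (0 7 4 1 3 8)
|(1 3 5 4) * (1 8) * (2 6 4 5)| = |(1 3 2 6 4 8)| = 6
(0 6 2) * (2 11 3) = [6, 1, 0, 2, 4, 5, 11, 7, 8, 9, 10, 3] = (0 6 11 3 2)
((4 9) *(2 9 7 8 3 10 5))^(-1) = (2 5 10 3 8 7 4 9)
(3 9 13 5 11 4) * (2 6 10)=(2 6 10)(3 9 13 5 11 4)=[0, 1, 6, 9, 3, 11, 10, 7, 8, 13, 2, 4, 12, 5]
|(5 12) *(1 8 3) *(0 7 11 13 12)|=6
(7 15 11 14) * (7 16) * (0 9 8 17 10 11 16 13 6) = (0 9 8 17 10 11 14 13 6)(7 15 16) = [9, 1, 2, 3, 4, 5, 0, 15, 17, 8, 11, 14, 12, 6, 13, 16, 7, 10]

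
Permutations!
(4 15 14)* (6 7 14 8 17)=(4 15 8 17 6 7 14)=[0, 1, 2, 3, 15, 5, 7, 14, 17, 9, 10, 11, 12, 13, 4, 8, 16, 6]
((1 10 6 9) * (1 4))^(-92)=(1 9 10 4 6)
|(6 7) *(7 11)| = |(6 11 7)| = 3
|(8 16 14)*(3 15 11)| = 3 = |(3 15 11)(8 16 14)|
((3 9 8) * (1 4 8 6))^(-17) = ((1 4 8 3 9 6))^(-17) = (1 4 8 3 9 6)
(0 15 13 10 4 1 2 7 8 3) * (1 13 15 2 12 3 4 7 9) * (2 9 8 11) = (15)(0 9 1 12 3)(2 8 4 13 10 7 11) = [9, 12, 8, 0, 13, 5, 6, 11, 4, 1, 7, 2, 3, 10, 14, 15]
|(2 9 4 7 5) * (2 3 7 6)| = 12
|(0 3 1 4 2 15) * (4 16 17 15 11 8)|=|(0 3 1 16 17 15)(2 11 8 4)|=12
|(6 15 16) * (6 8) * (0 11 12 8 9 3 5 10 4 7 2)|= 14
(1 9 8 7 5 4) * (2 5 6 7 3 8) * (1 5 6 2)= [0, 9, 6, 8, 5, 4, 7, 2, 3, 1]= (1 9)(2 6 7)(3 8)(4 5)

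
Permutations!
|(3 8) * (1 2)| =|(1 2)(3 8)| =2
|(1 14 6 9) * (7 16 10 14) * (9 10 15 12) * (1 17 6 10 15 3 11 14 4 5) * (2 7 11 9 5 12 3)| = 105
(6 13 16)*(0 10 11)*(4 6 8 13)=[10, 1, 2, 3, 6, 5, 4, 7, 13, 9, 11, 0, 12, 16, 14, 15, 8]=(0 10 11)(4 6)(8 13 16)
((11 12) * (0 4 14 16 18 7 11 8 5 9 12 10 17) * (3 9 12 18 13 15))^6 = (0 3 17 15 10 13 11 16 7 14 18 4 9)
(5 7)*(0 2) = (0 2)(5 7) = [2, 1, 0, 3, 4, 7, 6, 5]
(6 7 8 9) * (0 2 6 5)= [2, 1, 6, 3, 4, 0, 7, 8, 9, 5]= (0 2 6 7 8 9 5)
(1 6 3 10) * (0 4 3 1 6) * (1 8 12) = (0 4 3 10 6 8 12 1) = [4, 0, 2, 10, 3, 5, 8, 7, 12, 9, 6, 11, 1]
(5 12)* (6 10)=[0, 1, 2, 3, 4, 12, 10, 7, 8, 9, 6, 11, 5]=(5 12)(6 10)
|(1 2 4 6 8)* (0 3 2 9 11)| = 9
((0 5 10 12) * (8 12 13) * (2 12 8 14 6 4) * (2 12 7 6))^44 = (0 14 4 10 7)(2 12 13 6 5)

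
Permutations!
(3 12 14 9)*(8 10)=(3 12 14 9)(8 10)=[0, 1, 2, 12, 4, 5, 6, 7, 10, 3, 8, 11, 14, 13, 9]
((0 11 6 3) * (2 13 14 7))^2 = (0 6)(2 14)(3 11)(7 13)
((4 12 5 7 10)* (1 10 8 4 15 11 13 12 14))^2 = (1 15 13 5 8 14 10 11 12 7 4)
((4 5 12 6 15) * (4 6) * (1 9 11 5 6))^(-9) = ((1 9 11 5 12 4 6 15))^(-9) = (1 15 6 4 12 5 11 9)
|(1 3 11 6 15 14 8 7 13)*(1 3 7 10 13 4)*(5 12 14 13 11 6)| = |(1 7 4)(3 6 15 13)(5 12 14 8 10 11)| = 12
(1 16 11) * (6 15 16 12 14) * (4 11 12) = (1 4 11)(6 15 16 12 14) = [0, 4, 2, 3, 11, 5, 15, 7, 8, 9, 10, 1, 14, 13, 6, 16, 12]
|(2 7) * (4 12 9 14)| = 4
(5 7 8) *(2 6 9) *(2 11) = (2 6 9 11)(5 7 8) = [0, 1, 6, 3, 4, 7, 9, 8, 5, 11, 10, 2]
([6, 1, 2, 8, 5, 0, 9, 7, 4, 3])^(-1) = [5, 1, 2, 9, 8, 4, 0, 7, 3, 6]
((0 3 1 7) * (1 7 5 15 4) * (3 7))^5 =((0 7)(1 5 15 4))^5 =(0 7)(1 5 15 4)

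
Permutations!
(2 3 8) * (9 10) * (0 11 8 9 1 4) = (0 11 8 2 3 9 10 1 4) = [11, 4, 3, 9, 0, 5, 6, 7, 2, 10, 1, 8]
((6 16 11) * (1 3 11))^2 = (1 11 16 3 6)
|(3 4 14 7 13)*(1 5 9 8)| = |(1 5 9 8)(3 4 14 7 13)| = 20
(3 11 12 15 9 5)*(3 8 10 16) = [0, 1, 2, 11, 4, 8, 6, 7, 10, 5, 16, 12, 15, 13, 14, 9, 3] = (3 11 12 15 9 5 8 10 16)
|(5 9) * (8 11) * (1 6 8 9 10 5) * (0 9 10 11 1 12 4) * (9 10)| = 21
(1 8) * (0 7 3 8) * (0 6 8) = (0 7 3)(1 6 8) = [7, 6, 2, 0, 4, 5, 8, 3, 1]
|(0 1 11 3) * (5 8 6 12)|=4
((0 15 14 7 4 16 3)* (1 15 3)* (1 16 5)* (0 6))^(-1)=(16)(0 6 3)(1 5 4 7 14 15)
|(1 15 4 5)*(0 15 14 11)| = |(0 15 4 5 1 14 11)| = 7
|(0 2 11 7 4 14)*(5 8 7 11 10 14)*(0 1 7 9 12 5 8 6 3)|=13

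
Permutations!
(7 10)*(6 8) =(6 8)(7 10) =[0, 1, 2, 3, 4, 5, 8, 10, 6, 9, 7]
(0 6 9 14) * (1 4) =(0 6 9 14)(1 4) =[6, 4, 2, 3, 1, 5, 9, 7, 8, 14, 10, 11, 12, 13, 0]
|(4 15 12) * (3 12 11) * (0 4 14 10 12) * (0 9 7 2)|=24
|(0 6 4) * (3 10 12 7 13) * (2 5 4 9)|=30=|(0 6 9 2 5 4)(3 10 12 7 13)|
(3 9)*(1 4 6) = (1 4 6)(3 9) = [0, 4, 2, 9, 6, 5, 1, 7, 8, 3]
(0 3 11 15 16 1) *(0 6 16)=(0 3 11 15)(1 6 16)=[3, 6, 2, 11, 4, 5, 16, 7, 8, 9, 10, 15, 12, 13, 14, 0, 1]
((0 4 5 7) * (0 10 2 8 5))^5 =((0 4)(2 8 5 7 10))^5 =(10)(0 4)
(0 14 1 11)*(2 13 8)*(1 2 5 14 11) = (0 11)(2 13 8 5 14) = [11, 1, 13, 3, 4, 14, 6, 7, 5, 9, 10, 0, 12, 8, 2]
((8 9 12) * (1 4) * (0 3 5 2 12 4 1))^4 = (0 12)(2 4)(3 8)(5 9)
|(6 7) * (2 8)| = 2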